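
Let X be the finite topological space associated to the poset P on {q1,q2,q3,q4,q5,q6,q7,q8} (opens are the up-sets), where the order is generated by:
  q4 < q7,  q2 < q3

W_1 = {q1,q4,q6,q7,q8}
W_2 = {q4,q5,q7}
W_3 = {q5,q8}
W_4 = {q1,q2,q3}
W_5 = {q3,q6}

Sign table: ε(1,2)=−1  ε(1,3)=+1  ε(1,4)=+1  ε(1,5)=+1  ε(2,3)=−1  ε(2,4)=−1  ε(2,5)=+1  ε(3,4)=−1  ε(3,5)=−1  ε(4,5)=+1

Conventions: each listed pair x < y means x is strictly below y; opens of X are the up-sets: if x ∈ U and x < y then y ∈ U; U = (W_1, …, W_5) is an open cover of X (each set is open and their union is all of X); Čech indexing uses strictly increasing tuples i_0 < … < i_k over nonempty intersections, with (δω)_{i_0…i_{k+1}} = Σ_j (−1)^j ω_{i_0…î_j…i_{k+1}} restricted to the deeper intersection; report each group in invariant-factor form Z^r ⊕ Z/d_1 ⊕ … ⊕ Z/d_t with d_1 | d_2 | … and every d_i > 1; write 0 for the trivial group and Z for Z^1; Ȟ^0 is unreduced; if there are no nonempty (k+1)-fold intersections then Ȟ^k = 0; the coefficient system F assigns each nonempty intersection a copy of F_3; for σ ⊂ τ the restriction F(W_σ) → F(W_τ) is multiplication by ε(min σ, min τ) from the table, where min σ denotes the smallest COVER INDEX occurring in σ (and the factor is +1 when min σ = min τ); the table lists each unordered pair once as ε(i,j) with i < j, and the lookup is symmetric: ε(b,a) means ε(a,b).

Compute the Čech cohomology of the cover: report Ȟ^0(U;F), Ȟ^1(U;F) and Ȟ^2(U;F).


Ȟ^0 = Z/3, Ȟ^1 = Z/3 ⊕ Z/3 and Ȟ^2 = 0

nerve of the cover:
  W12={q4,q7} W13={q8} W14={q1} W15={q6} W23={q5} W45={q3}
C dims 5,6; δ0: rk_F3 4
Ȟ^0 = (5 − 4) − 0 = 1, so Ȟ^0 ≅ Z/3
Ȟ^1 = (6 − 0) − 4 = 2, so Ȟ^1 ≅ Z/3 ⊕ Z/3
Ȟ^2 = (0 − 0) − 0 = 0, so Ȟ^2 ≅ 0


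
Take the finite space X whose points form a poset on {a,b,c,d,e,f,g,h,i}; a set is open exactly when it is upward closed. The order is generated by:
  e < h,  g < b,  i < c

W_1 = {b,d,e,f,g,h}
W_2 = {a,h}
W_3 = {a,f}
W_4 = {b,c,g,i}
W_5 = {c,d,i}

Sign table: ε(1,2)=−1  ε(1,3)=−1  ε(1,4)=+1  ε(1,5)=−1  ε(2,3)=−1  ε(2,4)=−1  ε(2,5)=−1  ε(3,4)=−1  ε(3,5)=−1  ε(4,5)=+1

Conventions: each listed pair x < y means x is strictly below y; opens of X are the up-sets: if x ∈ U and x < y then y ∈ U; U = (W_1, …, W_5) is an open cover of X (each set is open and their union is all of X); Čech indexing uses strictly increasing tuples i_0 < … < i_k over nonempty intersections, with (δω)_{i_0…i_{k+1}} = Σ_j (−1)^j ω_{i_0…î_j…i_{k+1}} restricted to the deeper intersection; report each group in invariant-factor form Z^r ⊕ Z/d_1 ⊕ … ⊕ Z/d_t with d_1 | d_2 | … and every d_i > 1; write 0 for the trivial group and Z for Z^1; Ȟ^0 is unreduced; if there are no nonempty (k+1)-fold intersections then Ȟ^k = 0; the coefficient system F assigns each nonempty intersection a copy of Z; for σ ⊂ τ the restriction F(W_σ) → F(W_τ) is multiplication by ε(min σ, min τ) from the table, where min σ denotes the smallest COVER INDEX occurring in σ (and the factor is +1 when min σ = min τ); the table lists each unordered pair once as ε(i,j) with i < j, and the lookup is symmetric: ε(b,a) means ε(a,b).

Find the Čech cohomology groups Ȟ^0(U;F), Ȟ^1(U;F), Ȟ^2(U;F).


intersection data:
  W12={h} W13={f} W14={b,g} W15={d} W23={a} W45={c,i}
C dims 5,6; δ0: rk 5, SNF 1^4·2
Ȟ^0 = (5 − 5) − 0 = 0, so Ȟ^0 ≅ 0
Ȟ^1 = (6 − 0) − 5 = 1 plus torsion [2], so Ȟ^1 ≅ Z ⊕ Z/2
Ȟ^2 = (0 − 0) − 0 = 0, so Ȟ^2 ≅ 0

Ȟ^0 ≅ 0, Ȟ^1 ≅ Z ⊕ Z/2, Ȟ^2 ≅ 0


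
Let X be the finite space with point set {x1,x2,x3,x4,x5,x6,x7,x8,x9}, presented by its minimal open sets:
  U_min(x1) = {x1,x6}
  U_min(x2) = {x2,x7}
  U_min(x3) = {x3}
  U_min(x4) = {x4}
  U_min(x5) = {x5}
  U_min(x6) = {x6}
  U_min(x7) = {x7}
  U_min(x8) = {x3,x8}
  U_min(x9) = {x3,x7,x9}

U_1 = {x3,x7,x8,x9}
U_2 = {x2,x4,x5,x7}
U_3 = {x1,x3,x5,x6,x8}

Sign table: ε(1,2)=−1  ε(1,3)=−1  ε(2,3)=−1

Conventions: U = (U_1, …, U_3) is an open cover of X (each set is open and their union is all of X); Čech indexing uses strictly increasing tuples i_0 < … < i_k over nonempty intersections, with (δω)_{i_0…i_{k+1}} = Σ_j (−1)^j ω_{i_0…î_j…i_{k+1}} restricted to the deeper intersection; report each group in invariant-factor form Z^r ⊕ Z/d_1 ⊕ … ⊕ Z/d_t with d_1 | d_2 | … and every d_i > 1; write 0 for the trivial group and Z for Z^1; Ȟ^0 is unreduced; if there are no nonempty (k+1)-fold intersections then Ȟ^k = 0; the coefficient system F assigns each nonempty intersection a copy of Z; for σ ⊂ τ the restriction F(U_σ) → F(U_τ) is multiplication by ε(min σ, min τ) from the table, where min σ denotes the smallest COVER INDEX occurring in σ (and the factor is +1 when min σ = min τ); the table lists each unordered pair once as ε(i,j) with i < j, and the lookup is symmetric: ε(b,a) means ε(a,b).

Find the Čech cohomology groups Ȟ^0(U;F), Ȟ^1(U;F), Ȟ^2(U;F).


Ȟ^0(U;F) ≅ 0, Ȟ^1(U;F) ≅ Z/2, Ȟ^2(U;F) ≅ 0

intersection data:
  U12={x7} U13={x3,x8} U23={x5}
C dims 3,3; δ0: rk 3, SNF 1^2·2
Ȟ^0 = (3 − 3) − 0 = 0, so Ȟ^0 ≅ 0
Ȟ^1 = (3 − 0) − 3 = 0 plus torsion [2], so Ȟ^1 ≅ Z/2
Ȟ^2 = (0 − 0) − 0 = 0, so Ȟ^2 ≅ 0


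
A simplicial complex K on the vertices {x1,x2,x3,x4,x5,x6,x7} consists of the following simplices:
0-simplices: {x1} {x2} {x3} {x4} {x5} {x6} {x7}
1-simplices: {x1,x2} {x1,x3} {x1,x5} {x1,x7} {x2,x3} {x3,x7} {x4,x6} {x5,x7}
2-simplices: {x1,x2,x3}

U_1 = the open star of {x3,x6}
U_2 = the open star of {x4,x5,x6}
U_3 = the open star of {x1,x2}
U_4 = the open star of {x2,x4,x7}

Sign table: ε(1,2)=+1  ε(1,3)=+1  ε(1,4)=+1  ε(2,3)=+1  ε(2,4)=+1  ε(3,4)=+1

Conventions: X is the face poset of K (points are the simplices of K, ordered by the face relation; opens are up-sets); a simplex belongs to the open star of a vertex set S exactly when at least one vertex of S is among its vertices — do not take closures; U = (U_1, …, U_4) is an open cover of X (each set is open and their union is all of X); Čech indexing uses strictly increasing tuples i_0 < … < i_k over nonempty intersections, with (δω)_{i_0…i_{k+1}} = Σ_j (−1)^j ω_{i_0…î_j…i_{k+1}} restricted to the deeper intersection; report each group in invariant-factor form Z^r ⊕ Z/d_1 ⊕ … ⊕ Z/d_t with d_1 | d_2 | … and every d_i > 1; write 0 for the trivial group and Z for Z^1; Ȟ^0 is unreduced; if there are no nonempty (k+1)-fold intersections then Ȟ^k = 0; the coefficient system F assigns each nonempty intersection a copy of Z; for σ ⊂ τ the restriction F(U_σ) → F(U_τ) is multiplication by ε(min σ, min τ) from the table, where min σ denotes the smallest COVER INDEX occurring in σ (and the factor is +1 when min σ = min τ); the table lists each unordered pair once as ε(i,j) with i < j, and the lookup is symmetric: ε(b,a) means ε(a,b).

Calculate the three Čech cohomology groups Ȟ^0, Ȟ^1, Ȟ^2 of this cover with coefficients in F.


Ȟ^0 ≅ Z, Ȟ^1 ≅ Z and Ȟ^2 ≅ 0

nonempty overlaps:
  U1={{x3},{x6},{x1,x3},{x2,x3},{x3,x7},{x4,x6},{x1,x2,x3}} U2={{x4},{x5},{x6},{x1,x5},{x4,x6},{x5,x7}} U3={{x1},{x2},{x1,x2},{x1,x3},{x1,x5},{x1,x7},{x2,x3},{x1,x2,x3}} U4={{x2},{x4},{x7},{x1,x2},{x1,x7},{x2,x3},{x3,x7},{x4,x6},{x5,x7},{x1,x2,x3}}
  U12={{x6},{x4,x6}} U13={{x1,x3},{x2,x3},{x1,x2,x3}} U14={{x2,x3},{x3,x7},{x4,x6},{x1,x2,x3}} U23={{x1,x5}} U24={{x4},{x4,x6},{x5,x7}} U34={{x2},{x1,x2},{x1,x7},{x2,x3},{x1,x2,x3}}
  U124={{x4,x6}} U134={{x2,x3},{x1,x2,x3}}
C dims 4,6,2; δ0: rk 3, SNF 1^3; δ1: rk 2, SNF 1^2
degree 0: 4−3−0 = 1 → Ȟ^0 ≅ Z
degree 1: 6−2−3 = 1 → Ȟ^1 ≅ Z
degree 2: 2−0−2 = 0 → Ȟ^2 ≅ 0


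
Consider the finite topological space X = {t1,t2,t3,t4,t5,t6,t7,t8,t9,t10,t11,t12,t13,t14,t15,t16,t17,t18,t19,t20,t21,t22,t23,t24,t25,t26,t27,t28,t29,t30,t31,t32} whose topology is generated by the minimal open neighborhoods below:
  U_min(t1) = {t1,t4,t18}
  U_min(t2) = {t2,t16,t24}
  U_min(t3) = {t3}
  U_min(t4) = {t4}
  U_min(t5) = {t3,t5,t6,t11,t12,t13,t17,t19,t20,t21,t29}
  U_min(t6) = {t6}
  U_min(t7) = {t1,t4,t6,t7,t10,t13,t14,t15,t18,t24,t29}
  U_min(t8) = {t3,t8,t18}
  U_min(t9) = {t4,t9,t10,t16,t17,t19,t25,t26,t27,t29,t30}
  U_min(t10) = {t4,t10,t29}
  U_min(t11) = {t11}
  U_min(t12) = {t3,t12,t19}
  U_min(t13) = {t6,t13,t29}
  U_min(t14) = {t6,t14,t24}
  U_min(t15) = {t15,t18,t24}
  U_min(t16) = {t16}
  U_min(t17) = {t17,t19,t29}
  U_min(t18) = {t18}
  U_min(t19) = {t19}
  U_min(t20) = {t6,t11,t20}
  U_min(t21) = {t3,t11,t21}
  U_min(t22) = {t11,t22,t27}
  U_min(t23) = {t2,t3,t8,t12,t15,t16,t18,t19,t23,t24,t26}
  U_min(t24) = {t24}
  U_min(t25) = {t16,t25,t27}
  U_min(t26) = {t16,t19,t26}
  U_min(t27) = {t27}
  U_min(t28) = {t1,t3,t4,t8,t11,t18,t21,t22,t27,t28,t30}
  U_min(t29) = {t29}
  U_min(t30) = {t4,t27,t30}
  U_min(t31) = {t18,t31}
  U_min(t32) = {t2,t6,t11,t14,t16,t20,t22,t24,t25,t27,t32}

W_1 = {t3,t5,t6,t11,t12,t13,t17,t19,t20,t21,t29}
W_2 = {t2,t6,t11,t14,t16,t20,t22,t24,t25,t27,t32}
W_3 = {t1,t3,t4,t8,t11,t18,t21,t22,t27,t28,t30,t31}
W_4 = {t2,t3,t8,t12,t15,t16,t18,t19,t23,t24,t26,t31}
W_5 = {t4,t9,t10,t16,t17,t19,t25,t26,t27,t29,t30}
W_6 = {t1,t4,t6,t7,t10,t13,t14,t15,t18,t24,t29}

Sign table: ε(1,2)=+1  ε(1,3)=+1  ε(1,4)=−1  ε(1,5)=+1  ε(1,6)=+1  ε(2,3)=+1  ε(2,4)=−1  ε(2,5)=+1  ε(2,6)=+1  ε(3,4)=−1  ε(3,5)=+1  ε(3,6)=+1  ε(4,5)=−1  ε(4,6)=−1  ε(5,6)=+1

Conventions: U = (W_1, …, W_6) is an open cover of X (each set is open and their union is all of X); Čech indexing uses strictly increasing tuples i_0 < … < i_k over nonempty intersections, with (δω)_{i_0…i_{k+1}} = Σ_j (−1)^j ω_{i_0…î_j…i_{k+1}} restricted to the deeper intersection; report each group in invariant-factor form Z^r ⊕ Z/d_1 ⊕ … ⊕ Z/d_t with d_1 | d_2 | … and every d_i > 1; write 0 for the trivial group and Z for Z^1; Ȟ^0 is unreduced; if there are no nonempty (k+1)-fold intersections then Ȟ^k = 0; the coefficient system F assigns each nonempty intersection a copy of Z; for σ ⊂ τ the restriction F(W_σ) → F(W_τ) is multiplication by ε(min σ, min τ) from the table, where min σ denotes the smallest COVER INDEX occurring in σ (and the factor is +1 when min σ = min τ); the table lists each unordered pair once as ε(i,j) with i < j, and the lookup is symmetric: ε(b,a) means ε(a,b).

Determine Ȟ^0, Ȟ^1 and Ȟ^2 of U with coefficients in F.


nonempty overlaps:
  W12={t6,t11,t20} W13={t3,t11,t21} W14={t3,t12,t19} W15={t17,t19,t29} W16={t6,t13,t29} W23={t11,t22,t27} W24={t2,t16,t24} W25={t16,t25,t27} W26={t6,t14,t24} W34={t3,t8,t18,t31} W35={t4,t27,t30} W36={t1,t4,t18} W45={t16,t19,t26} W46={t15,t18,t24} W56={t4,t10,t29}
  W123={t11} W126={t6} W134={t3} W145={t19} W156={t29} W235={t27} W245={t16} W246={t24} W346={t18} W356={t4}
C dims 6,15,10; δ0: rk 5, SNF 1^5; δ1: rk 10, SNF 1^9·2
degree 0: 6−5−0 = 1 → Ȟ^0 ≅ Z
degree 1: 15−10−5 = 0 → Ȟ^1 ≅ 0
degree 2: 10−0−10 = 0 plus torsion [2] → Ȟ^2 ≅ Z/2

Ȟ^0(U;F) ≅ Z,  Ȟ^1(U;F) ≅ 0,  Ȟ^2(U;F) ≅ Z/2


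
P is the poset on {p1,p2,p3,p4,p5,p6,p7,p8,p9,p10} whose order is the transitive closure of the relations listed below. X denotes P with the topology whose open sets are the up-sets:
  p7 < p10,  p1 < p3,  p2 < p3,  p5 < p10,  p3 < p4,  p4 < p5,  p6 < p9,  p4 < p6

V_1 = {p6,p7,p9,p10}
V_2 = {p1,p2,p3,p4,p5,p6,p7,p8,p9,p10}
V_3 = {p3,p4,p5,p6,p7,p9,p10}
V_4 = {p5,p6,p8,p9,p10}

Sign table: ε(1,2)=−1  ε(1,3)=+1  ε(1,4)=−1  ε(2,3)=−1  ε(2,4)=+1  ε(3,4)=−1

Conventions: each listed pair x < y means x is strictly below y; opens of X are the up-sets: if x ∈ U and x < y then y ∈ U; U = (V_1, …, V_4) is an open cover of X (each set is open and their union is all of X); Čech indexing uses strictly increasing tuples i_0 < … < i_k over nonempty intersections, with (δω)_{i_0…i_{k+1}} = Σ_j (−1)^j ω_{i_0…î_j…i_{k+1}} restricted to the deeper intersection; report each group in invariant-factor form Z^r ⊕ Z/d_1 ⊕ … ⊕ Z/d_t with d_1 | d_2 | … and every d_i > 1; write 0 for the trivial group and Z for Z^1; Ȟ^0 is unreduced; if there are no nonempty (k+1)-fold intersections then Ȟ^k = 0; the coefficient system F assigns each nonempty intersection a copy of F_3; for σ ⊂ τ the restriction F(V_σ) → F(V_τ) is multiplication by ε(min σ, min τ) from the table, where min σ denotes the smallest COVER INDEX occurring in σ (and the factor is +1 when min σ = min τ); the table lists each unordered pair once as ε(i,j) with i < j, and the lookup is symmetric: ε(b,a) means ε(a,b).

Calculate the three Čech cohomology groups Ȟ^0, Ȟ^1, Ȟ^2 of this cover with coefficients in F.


Ȟ^0(U;F) ≅ Z/3, Ȟ^1(U;F) ≅ 0 and Ȟ^2(U;F) ≅ 0

nerve simplices:
  V12={p6,p7,p9,p10} V13={p6,p7,p9,p10} V14={p6,p9,p10} V23={p3,p4,p5,p6,p7,p9,p10} V24={p5,p6,p8,p9,p10} V34={p5,p6,p9,p10}
  V123={p6,p7,p9,p10} V124={p6,p9,p10} V134={p6,p9,p10} V234={p5,p6,p9,p10}
  V1234={p6,p9,p10}
C dims 4,6,4,1; δ0: rk_F3 3; δ1: rk_F3 3; δ2: rk_F3 1
degree 0: 4−3−0 = 1 → Ȟ^0 ≅ Z/3
degree 1: 6−3−3 = 0 → Ȟ^1 ≅ 0
degree 2: 4−1−3 = 0 → Ȟ^2 ≅ 0


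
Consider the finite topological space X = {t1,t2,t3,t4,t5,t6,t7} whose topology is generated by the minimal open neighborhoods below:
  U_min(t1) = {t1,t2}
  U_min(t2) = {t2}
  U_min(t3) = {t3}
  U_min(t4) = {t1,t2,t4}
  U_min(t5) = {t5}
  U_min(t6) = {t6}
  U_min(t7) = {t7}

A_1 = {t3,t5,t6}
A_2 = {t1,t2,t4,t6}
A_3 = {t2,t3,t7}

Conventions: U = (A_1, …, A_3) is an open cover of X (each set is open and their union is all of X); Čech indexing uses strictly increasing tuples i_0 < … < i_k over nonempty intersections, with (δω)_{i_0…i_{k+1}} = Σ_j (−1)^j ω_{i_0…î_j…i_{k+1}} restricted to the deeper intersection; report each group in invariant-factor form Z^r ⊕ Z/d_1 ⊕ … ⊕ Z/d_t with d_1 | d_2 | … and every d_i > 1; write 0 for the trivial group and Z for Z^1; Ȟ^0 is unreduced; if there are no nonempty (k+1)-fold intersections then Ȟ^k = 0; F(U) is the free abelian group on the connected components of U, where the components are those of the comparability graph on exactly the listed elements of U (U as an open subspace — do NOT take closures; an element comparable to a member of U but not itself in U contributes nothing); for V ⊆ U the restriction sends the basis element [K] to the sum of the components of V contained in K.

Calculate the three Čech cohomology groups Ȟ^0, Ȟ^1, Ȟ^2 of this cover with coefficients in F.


intersection data:
  A12={t6} A13={t3} A23={t2}
components per intersection:
  A1: {t3} {t5} {t6}
  A2: {t1,t2,t4} {t6}
  A3: {t2} {t3} {t7}
  A12: {t6}
  A13: {t3}
  A23: {t2}
C dims 8,3; δ0: rk 3, SNF 1^3
Ȟ^0 = (8 − 3) − 0 = 5, so Ȟ^0 ≅ Z^5
Ȟ^1 = (3 − 0) − 3 = 0, so Ȟ^1 ≅ 0
Ȟ^2 = (0 − 0) − 0 = 0, so Ȟ^2 ≅ 0

Ȟ^0 ≅ Z^5, Ȟ^1 ≅ 0, Ȟ^2 ≅ 0


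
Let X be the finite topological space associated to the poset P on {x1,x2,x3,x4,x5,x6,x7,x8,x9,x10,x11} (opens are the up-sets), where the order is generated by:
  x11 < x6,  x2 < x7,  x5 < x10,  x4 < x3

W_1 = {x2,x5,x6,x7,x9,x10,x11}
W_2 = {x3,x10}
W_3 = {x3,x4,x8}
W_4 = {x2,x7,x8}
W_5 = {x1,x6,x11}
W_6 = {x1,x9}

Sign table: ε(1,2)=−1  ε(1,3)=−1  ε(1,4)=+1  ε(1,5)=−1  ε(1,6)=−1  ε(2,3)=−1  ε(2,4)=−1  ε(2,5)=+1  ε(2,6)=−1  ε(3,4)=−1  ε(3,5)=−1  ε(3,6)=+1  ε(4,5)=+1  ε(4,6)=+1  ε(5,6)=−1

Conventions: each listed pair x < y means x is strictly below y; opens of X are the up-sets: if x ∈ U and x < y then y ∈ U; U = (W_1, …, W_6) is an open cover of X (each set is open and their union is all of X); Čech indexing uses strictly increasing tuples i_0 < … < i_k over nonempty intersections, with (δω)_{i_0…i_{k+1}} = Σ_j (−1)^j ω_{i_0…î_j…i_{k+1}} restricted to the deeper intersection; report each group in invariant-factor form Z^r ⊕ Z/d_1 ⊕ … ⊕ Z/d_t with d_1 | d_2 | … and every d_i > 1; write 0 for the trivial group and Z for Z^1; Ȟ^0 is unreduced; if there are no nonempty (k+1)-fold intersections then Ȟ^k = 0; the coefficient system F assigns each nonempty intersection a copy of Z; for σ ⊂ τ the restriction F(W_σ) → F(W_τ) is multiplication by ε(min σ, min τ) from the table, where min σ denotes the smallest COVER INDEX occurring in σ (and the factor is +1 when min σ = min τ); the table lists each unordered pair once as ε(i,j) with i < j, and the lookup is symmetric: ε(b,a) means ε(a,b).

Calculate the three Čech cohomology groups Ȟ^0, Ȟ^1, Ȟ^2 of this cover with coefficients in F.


nonempty overlaps:
  W12={x10} W14={x2,x7} W15={x6,x11} W16={x9} W23={x3} W34={x8} W56={x1}
C dims 6,7; δ0: rk 6, SNF 1^5·2
degree 0: 6−6−0 = 0 → Ȟ^0 ≅ 0
degree 1: 7−0−6 = 1 plus torsion [2] → Ȟ^1 ≅ Z ⊕ Z/2
degree 2: 0−0−0 = 0 → Ȟ^2 ≅ 0

Ȟ^0(U;F) ≅ 0,  Ȟ^1(U;F) ≅ Z ⊕ Z/2,  Ȟ^2(U;F) ≅ 0


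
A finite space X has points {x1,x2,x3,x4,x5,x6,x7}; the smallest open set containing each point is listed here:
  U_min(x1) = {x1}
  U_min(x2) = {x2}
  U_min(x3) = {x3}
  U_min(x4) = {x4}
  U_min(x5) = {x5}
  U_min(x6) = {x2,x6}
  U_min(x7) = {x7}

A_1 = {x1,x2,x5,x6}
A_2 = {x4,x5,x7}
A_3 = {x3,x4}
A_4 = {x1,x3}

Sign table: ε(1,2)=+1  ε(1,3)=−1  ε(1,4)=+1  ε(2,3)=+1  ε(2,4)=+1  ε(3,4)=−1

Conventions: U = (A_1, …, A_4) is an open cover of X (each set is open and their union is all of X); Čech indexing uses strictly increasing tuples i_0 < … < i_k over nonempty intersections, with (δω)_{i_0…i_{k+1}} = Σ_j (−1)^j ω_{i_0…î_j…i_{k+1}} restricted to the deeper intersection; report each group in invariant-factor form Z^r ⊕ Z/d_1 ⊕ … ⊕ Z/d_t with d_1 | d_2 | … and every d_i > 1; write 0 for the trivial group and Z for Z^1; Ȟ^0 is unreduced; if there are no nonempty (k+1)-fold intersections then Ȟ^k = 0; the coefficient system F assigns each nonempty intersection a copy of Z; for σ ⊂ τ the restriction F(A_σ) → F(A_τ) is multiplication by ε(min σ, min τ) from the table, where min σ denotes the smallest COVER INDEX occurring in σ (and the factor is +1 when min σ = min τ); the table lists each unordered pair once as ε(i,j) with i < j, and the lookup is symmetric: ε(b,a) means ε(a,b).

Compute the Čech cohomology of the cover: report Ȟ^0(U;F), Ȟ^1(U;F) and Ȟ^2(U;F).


nonempty intersections:
  A12={x5} A14={x1} A23={x4} A34={x3}
C dims 4,4; δ0: rk 4, SNF 1^3·2
Ȟ^0: (4−4)−0=0 ⇒ 0
Ȟ^1: (4−0)−4=0 plus torsion [2] ⇒ Z/2
Ȟ^2: (0−0)−0=0 ⇒ 0

Ȟ^0 = 0,  Ȟ^1 = Z/2,  Ȟ^2 = 0


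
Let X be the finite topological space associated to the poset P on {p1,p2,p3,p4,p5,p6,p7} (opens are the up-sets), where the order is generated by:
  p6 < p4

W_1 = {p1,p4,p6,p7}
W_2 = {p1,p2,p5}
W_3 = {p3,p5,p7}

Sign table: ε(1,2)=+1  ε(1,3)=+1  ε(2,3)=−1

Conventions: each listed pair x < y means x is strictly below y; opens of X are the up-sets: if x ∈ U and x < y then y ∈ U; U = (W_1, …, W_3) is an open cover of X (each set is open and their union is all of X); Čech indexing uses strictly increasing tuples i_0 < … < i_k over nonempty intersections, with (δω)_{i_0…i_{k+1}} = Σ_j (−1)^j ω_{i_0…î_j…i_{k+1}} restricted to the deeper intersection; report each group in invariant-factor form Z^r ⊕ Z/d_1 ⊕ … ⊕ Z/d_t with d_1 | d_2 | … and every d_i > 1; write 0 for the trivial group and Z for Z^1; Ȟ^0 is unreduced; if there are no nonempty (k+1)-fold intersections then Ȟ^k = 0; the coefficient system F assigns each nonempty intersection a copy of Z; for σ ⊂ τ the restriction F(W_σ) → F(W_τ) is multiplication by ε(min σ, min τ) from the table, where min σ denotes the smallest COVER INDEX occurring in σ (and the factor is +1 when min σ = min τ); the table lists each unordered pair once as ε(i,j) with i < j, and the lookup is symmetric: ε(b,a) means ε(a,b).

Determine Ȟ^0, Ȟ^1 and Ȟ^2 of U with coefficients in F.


nonempty overlaps:
  W12={p1} W13={p7} W23={p5}
C dims 3,3; δ0: rk 3, SNF 1^2·2
degree 0: 3−3−0 = 0 → Ȟ^0 ≅ 0
degree 1: 3−0−3 = 0 plus torsion [2] → Ȟ^1 ≅ Z/2
degree 2: 0−0−0 = 0 → Ȟ^2 ≅ 0

Ȟ^0 ≅ 0, Ȟ^1 ≅ Z/2 and Ȟ^2 ≅ 0


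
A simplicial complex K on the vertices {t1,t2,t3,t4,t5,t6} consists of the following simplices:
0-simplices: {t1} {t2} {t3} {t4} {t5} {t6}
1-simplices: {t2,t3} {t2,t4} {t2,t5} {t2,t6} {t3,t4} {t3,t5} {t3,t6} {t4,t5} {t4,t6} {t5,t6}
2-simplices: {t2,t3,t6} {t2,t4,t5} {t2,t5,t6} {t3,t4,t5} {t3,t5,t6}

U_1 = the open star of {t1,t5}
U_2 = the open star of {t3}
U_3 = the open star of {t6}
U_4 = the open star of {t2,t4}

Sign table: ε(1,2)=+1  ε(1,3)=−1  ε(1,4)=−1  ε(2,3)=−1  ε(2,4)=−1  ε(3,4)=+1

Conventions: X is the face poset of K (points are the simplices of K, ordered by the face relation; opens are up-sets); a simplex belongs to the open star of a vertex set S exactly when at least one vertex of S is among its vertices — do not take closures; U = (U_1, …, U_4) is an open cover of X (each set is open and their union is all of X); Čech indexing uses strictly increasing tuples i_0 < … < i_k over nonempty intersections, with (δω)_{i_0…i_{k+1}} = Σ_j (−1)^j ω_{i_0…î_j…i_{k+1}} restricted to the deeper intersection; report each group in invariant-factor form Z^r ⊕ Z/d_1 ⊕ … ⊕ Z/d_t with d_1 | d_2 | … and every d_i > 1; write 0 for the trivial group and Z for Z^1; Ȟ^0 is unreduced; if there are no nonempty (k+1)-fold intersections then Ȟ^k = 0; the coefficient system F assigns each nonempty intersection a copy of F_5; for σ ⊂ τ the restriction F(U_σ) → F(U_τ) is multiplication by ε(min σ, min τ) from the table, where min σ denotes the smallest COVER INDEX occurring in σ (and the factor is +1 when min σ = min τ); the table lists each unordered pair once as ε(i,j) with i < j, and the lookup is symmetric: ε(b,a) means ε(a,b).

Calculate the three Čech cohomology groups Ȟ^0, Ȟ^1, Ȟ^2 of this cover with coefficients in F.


Ȟ^0 ≅ Z/5; Ȟ^1 ≅ 0; Ȟ^2 ≅ Z/5

intersection data:
  U1={{t1},{t5},{t2,t5},{t3,t5},{t4,t5},{t5,t6},{t2,t4,t5},{t2,t5,t6},{t3,t4,t5},{t3,t5,t6}} U2={{t3},{t2,t3},{t3,t4},{t3,t5},{t3,t6},{t2,t3,t6},{t3,t4,t5},{t3,t5,t6}} U3={{t6},{t2,t6},{t3,t6},{t4,t6},{t5,t6},{t2,t3,t6},{t2,t5,t6},{t3,t5,t6}} U4={{t2},{t4},{t2,t3},{t2,t4},{t2,t5},{t2,t6},{t3,t4},{t4,t5},{t4,t6},{t2,t3,t6},{t2,t4,t5},{t2,t5,t6},{t3,t4,t5}}
  U12={{t3,t5},{t3,t4,t5},{t3,t5,t6}} U13={{t5,t6},{t2,t5,t6},{t3,t5,t6}} U14={{t2,t5},{t4,t5},{t2,t4,t5},{t2,t5,t6},{t3,t4,t5}} U23={{t3,t6},{t2,t3,t6},{t3,t5,t6}} U24={{t2,t3},{t3,t4},{t2,t3,t6},{t3,t4,t5}} U34={{t2,t6},{t4,t6},{t2,t3,t6},{t2,t5,t6}}
  U123={{t3,t5,t6}} U124={{t3,t4,t5}} U134={{t2,t5,t6}} U234={{t2,t3,t6}}
C dims 4,6,4; δ0: rk_F5 3; δ1: rk_F5 3
Ȟ^0 = (4 − 3) − 0 = 1, so Ȟ^0 ≅ Z/5
Ȟ^1 = (6 − 3) − 3 = 0, so Ȟ^1 ≅ 0
Ȟ^2 = (4 − 0) − 3 = 1, so Ȟ^2 ≅ Z/5


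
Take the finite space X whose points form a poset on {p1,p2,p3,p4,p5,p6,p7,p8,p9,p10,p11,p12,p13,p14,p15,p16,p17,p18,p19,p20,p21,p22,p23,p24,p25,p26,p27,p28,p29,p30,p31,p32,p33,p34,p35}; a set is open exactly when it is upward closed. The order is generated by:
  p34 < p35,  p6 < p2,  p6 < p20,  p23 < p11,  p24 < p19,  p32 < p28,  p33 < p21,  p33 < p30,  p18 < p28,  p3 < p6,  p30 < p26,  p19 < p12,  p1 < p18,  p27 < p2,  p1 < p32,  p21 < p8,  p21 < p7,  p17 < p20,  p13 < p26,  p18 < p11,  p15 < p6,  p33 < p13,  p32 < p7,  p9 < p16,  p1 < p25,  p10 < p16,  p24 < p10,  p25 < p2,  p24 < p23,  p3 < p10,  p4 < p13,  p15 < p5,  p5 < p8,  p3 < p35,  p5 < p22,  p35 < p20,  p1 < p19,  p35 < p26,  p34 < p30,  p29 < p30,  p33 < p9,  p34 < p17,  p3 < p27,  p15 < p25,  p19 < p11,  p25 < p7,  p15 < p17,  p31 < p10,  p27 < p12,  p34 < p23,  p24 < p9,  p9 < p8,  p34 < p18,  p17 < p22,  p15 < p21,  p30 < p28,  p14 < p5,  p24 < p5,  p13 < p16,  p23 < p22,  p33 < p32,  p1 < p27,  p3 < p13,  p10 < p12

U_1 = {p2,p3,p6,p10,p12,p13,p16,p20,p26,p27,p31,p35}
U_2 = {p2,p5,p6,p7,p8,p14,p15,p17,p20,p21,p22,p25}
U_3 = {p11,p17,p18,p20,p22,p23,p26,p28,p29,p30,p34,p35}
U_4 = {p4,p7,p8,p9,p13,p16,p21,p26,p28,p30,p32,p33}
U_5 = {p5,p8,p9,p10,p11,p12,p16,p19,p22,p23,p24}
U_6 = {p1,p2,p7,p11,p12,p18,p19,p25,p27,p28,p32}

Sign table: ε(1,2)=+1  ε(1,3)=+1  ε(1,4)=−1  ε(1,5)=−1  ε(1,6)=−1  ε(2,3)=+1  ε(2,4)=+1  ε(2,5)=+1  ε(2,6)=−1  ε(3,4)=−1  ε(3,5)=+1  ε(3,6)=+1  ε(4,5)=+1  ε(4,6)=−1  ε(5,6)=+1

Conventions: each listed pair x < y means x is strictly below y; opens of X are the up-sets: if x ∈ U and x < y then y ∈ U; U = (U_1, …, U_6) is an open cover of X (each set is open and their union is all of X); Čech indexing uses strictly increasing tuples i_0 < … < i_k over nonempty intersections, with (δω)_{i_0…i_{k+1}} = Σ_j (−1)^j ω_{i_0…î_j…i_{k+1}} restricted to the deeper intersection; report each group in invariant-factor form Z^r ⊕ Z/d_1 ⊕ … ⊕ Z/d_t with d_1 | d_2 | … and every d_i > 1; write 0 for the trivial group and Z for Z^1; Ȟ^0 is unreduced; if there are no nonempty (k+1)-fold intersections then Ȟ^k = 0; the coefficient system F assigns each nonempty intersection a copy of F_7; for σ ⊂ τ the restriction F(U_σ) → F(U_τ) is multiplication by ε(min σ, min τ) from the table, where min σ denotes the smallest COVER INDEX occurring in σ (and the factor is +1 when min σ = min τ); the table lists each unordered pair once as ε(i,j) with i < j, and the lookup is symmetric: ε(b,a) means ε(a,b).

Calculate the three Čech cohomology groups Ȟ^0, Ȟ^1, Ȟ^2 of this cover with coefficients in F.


nerve of the cover:
  U12={p2,p6,p20} U13={p20,p26,p35} U14={p13,p16,p26} U15={p10,p12,p16} U16={p2,p12,p27} U23={p17,p20,p22} U24={p7,p8,p21} U25={p5,p8,p22} U26={p2,p7,p25} U34={p26,p28,p30} U35={p11,p22,p23} U36={p11,p18,p28} U45={p8,p9,p16} U46={p7,p28,p32} U56={p11,p12,p19}
  U123={p20} U126={p2} U134={p26} U145={p16} U156={p12} U235={p22} U245={p8} U246={p7} U346={p28} U356={p11}
C dims 6,15,10; δ0: rk_F7 6; δ1: rk_F7 9
Ȟ^0 = (6 − 6) − 0 = 0, so Ȟ^0 ≅ 0
Ȟ^1 = (15 − 9) − 6 = 0, so Ȟ^1 ≅ 0
Ȟ^2 = (10 − 0) − 9 = 1, so Ȟ^2 ≅ Z/7

Ȟ^0 = 0, Ȟ^1 = 0 and Ȟ^2 = Z/7


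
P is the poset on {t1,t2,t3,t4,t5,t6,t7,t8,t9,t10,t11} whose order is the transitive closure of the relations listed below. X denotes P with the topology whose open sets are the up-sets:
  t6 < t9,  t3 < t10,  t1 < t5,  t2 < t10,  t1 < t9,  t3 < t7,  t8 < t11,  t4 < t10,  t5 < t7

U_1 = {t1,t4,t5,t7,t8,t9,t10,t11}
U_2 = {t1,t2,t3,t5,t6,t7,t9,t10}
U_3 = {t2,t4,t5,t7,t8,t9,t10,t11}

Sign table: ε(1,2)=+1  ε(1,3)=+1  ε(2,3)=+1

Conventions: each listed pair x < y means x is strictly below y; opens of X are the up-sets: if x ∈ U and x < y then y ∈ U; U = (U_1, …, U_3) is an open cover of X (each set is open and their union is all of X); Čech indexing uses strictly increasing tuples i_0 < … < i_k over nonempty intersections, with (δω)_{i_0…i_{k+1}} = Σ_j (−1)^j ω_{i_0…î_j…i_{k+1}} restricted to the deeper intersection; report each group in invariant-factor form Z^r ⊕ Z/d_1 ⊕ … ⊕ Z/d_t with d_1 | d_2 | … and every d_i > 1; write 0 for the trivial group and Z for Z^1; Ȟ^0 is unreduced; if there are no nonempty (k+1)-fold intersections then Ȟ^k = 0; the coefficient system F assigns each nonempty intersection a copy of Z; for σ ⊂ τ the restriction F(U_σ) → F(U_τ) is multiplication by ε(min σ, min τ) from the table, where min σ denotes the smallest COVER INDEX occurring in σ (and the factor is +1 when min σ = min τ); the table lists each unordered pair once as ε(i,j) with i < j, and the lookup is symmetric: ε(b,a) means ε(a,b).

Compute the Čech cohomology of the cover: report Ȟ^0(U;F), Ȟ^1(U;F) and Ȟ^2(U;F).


Ȟ^0 = Z, Ȟ^1 = 0 and Ȟ^2 = 0

nerve simplices:
  U12={t1,t5,t7,t9,t10} U13={t4,t5,t7,t8,t9,t10,t11} U23={t2,t5,t7,t9,t10}
  U123={t5,t7,t9,t10}
C dims 3,3,1; δ0: rk 2, SNF 1^2; δ1: rk 1, SNF 1^1
degree 0: 3−2−0 = 1 → Ȟ^0 ≅ Z
degree 1: 3−1−2 = 0 → Ȟ^1 ≅ 0
degree 2: 1−0−1 = 0 → Ȟ^2 ≅ 0


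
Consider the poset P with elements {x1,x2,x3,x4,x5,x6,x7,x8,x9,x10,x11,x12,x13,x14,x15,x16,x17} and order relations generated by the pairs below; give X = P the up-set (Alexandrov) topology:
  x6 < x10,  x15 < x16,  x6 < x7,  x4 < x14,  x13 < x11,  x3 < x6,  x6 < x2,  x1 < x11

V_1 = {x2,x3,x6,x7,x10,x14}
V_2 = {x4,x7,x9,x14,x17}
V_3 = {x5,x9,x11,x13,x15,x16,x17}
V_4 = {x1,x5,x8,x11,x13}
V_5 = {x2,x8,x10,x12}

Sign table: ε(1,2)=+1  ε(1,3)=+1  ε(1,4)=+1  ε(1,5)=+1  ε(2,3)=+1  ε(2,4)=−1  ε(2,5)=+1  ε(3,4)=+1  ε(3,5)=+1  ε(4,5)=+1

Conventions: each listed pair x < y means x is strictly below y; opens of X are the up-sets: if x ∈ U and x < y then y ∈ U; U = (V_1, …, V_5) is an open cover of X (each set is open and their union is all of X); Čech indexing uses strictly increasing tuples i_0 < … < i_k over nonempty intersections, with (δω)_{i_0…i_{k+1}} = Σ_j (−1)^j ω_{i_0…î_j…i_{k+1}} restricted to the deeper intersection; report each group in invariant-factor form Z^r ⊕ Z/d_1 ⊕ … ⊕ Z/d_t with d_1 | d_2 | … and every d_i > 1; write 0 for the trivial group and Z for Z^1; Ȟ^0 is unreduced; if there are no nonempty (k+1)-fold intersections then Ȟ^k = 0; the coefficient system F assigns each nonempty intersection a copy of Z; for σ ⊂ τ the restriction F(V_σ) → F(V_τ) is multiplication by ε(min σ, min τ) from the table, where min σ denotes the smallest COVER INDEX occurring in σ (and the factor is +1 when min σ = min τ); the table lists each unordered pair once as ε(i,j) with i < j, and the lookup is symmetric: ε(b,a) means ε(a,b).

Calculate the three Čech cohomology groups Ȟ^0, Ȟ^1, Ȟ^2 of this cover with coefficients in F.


nonempty overlaps:
  V12={x7,x14} V15={x2,x10} V23={x9,x17} V34={x5,x11,x13} V45={x8}
C dims 5,5; δ0: rk 4, SNF 1^4
degree 0: 5−4−0 = 1 → Ȟ^0 ≅ Z
degree 1: 5−0−4 = 1 → Ȟ^1 ≅ Z
degree 2: 0−0−0 = 0 → Ȟ^2 ≅ 0

Ȟ^0 ≅ Z,  Ȟ^1 ≅ Z,  Ȟ^2 ≅ 0


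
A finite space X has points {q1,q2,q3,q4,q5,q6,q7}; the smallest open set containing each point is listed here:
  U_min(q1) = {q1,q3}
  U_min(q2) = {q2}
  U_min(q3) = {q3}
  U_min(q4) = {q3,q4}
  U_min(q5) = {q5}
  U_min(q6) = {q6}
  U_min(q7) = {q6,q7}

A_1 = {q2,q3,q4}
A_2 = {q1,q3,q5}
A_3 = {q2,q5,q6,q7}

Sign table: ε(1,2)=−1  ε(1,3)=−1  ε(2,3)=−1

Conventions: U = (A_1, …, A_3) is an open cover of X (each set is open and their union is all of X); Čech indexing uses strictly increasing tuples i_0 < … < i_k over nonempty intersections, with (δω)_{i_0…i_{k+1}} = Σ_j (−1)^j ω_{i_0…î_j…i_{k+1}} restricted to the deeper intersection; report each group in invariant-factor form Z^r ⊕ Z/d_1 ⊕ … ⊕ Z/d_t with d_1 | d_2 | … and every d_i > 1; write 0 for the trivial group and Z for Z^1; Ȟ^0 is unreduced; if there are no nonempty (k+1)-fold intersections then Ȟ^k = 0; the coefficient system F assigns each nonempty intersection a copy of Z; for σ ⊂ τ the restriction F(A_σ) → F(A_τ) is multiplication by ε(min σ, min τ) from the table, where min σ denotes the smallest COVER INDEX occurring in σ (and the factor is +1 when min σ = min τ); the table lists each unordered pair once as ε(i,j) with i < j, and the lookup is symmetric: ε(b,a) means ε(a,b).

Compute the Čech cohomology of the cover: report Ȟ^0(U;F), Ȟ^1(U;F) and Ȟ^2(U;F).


nerve of the cover:
  A12={q3} A13={q2} A23={q5}
C dims 3,3; δ0: rk 3, SNF 1^2·2
Ȟ^0 = (3 − 3) − 0 = 0, so Ȟ^0 ≅ 0
Ȟ^1 = (3 − 0) − 3 = 0 plus torsion [2], so Ȟ^1 ≅ Z/2
Ȟ^2 = (0 − 0) − 0 = 0, so Ȟ^2 ≅ 0

Ȟ^0(U;F) ≅ 0, Ȟ^1(U;F) ≅ Z/2 and Ȟ^2(U;F) ≅ 0


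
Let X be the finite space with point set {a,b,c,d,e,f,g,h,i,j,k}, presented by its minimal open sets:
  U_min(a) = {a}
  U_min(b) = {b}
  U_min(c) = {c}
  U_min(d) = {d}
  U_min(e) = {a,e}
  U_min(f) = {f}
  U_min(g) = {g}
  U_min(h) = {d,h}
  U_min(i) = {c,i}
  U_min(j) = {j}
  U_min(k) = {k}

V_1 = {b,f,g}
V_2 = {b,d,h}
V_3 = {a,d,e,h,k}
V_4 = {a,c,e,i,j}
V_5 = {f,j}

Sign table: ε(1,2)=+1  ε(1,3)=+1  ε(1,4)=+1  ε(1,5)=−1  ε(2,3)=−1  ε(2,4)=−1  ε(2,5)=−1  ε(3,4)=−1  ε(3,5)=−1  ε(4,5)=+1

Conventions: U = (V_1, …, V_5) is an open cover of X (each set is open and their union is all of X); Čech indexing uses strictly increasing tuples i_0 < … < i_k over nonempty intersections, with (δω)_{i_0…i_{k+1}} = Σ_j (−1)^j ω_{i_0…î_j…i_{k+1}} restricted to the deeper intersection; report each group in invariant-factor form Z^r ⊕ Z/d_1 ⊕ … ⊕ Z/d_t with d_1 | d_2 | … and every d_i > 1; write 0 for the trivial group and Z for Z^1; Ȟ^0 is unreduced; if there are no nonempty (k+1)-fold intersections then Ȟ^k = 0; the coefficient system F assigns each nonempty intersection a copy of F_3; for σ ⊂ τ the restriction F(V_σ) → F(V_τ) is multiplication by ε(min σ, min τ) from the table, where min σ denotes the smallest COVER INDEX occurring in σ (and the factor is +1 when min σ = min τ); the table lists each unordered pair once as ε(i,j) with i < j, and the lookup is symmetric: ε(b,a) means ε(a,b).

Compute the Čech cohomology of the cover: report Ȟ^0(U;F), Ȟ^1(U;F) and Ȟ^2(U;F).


nerve of the cover:
  V12={b} V15={f} V23={d,h} V34={a,e} V45={j}
C dims 5,5; δ0: rk_F3 5
Ȟ^0 = (5 − 5) − 0 = 0, so Ȟ^0 ≅ 0
Ȟ^1 = (5 − 0) − 5 = 0, so Ȟ^1 ≅ 0
Ȟ^2 = (0 − 0) − 0 = 0, so Ȟ^2 ≅ 0

Ȟ^0 = 0, Ȟ^1 = 0, Ȟ^2 = 0


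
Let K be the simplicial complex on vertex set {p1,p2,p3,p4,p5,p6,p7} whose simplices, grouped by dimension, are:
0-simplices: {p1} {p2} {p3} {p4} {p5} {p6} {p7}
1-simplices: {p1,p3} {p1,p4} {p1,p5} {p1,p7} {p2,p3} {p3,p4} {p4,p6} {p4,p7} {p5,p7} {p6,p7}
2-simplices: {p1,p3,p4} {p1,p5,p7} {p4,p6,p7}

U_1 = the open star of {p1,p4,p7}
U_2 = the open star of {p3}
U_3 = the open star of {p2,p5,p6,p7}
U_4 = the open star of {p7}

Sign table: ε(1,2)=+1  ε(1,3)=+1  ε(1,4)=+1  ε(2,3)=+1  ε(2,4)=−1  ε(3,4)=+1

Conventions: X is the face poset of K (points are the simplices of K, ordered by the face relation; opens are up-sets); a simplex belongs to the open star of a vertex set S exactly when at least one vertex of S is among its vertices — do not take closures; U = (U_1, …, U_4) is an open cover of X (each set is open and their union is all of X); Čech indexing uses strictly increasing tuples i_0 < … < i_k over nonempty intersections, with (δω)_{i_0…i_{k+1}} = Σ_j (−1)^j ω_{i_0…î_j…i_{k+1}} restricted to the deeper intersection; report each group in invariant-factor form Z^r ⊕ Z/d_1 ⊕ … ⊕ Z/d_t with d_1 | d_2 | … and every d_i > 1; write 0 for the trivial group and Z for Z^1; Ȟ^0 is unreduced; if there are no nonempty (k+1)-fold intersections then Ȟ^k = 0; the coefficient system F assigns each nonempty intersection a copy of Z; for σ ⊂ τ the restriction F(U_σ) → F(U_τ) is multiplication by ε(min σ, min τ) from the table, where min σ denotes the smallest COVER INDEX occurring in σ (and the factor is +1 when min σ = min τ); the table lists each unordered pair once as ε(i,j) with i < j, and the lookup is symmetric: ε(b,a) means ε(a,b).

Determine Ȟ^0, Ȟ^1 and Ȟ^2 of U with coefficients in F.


nerve of the cover:
  U1={{p1},{p4},{p7},{p1,p3},{p1,p4},{p1,p5},{p1,p7},{p3,p4},{p4,p6},{p4,p7},{p5,p7},{p6,p7},{p1,p3,p4},{p1,p5,p7},{p4,p6,p7}} U2={{p3},{p1,p3},{p2,p3},{p3,p4},{p1,p3,p4}} U3={{p2},{p5},{p6},{p7},{p1,p5},{p1,p7},{p2,p3},{p4,p6},{p4,p7},{p5,p7},{p6,p7},{p1,p5,p7},{p4,p6,p7}} U4={{p7},{p1,p7},{p4,p7},{p5,p7},{p6,p7},{p1,p5,p7},{p4,p6,p7}}
  U12={{p1,p3},{p3,p4},{p1,p3,p4}} U13={{p7},{p1,p5},{p1,p7},{p4,p6},{p4,p7},{p5,p7},{p6,p7},{p1,p5,p7},{p4,p6,p7}} U14={{p7},{p1,p7},{p4,p7},{p5,p7},{p6,p7},{p1,p5,p7},{p4,p6,p7}} U23={{p2,p3}} U34={{p7},{p1,p7},{p4,p7},{p5,p7},{p6,p7},{p1,p5,p7},{p4,p6,p7}}
  U134={{p7},{p1,p7},{p4,p7},{p5,p7},{p6,p7},{p1,p5,p7},{p4,p6,p7}}
C dims 4,5,1; δ0: rk 3, SNF 1^3; δ1: rk 1, SNF 1^1
Ȟ^0 = (4 − 3) − 0 = 1, so Ȟ^0 ≅ Z
Ȟ^1 = (5 − 1) − 3 = 1, so Ȟ^1 ≅ Z
Ȟ^2 = (1 − 0) − 1 = 0, so Ȟ^2 ≅ 0

Ȟ^0 ≅ Z, Ȟ^1 ≅ Z, Ȟ^2 ≅ 0


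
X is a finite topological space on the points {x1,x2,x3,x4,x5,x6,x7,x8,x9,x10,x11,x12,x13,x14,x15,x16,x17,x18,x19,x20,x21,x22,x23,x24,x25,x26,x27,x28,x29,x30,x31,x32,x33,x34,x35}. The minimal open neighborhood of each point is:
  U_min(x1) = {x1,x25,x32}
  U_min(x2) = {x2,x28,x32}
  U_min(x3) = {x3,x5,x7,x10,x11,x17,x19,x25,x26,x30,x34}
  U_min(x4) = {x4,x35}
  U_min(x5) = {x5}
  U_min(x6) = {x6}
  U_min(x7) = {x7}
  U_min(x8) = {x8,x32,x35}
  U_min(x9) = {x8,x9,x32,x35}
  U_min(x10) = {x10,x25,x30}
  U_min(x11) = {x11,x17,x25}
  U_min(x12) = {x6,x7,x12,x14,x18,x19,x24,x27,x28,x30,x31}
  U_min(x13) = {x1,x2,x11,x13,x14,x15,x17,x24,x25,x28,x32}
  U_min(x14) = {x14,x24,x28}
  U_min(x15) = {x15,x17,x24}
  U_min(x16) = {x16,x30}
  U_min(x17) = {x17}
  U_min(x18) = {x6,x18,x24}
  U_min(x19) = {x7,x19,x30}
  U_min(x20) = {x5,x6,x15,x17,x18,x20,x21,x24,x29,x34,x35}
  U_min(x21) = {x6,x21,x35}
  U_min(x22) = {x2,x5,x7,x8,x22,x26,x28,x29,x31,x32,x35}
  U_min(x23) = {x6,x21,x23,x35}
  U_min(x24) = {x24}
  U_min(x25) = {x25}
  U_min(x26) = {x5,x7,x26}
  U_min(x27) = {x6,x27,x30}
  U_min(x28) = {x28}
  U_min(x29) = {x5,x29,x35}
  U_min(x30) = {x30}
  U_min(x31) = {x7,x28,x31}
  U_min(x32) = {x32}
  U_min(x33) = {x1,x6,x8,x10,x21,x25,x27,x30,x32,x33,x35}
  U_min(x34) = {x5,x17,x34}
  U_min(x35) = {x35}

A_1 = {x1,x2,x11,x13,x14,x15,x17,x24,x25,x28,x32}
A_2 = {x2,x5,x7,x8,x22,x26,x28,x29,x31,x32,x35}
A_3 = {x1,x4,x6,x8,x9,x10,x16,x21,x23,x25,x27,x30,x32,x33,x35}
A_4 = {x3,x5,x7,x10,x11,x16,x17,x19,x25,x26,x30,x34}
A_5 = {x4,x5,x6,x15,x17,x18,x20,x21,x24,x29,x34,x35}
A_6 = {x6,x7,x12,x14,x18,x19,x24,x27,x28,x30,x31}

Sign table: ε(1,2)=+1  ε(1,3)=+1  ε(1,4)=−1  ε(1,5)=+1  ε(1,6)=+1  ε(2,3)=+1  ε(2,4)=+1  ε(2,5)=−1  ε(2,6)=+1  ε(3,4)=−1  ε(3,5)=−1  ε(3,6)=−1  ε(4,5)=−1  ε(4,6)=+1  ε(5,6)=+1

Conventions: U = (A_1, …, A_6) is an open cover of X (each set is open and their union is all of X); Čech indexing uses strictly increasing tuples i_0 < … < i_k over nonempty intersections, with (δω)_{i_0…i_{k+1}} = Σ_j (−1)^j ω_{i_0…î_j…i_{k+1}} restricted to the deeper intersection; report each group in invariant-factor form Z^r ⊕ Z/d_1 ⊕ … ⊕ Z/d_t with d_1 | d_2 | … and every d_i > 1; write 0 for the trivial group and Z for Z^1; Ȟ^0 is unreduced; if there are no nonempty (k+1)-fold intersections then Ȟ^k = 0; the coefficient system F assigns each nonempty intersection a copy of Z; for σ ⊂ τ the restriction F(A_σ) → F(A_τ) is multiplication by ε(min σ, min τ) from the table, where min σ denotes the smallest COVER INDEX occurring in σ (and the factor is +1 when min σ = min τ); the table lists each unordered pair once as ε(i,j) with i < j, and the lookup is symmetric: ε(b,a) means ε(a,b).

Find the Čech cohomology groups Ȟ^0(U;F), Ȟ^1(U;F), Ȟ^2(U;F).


Ȟ^0 = 0, Ȟ^1 = Z/2, Ȟ^2 = Z

nonempty intersections:
  A12={x2,x28,x32} A13={x1,x25,x32} A14={x11,x17,x25} A15={x15,x17,x24} A16={x14,x24,x28} A23={x8,x32,x35} A24={x5,x7,x26} A25={x5,x29,x35} A26={x7,x28,x31} A34={x10,x16,x25,x30} A35={x4,x6,x21,x35} A36={x6,x27,x30} A45={x5,x17,x34} A46={x7,x19,x30} A56={x6,x18,x24}
  A123={x32} A126={x28} A134={x25} A145={x17} A156={x24} A235={x35} A245={x5} A246={x7} A346={x30} A356={x6}
C dims 6,15,10; δ0: rk 6, SNF 1^5·2; δ1: rk 9, SNF 1^9
Ȟ^0: (6−6)−0=0 ⇒ 0
Ȟ^1: (15−9)−6=0 plus torsion [2] ⇒ Z/2
Ȟ^2: (10−0)−9=1 ⇒ Z


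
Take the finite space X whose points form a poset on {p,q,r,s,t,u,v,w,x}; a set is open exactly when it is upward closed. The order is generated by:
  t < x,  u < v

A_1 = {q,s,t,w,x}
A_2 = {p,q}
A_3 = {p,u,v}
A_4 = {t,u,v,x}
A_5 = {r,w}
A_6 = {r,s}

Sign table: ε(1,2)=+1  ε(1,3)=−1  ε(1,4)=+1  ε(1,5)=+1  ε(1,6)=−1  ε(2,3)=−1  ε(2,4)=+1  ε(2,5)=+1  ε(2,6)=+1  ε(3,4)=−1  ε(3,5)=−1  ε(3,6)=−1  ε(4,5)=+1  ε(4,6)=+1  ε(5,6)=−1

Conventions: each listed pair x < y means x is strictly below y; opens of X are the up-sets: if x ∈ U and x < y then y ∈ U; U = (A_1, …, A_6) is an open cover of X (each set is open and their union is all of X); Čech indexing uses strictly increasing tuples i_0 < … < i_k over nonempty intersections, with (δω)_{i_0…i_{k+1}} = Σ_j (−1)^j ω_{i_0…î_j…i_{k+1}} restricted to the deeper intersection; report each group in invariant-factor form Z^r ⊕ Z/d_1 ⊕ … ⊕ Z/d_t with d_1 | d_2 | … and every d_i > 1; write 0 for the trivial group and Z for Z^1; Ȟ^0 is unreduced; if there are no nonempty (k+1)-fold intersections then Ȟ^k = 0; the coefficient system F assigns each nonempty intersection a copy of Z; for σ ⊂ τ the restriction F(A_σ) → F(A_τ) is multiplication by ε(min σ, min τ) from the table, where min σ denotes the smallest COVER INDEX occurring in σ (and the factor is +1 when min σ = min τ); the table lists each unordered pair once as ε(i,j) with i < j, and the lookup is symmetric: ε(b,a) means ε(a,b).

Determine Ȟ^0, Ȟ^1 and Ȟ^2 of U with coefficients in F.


nonempty overlaps:
  A12={q} A14={t,x} A15={w} A16={s} A23={p} A34={u,v} A56={r}
C dims 6,7; δ0: rk 5, SNF 1^5
degree 0: 6−5−0 = 1 → Ȟ^0 ≅ Z
degree 1: 7−0−5 = 2 → Ȟ^1 ≅ Z^2
degree 2: 0−0−0 = 0 → Ȟ^2 ≅ 0

Ȟ^0 = Z,  Ȟ^1 = Z^2,  Ȟ^2 = 0
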